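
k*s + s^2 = s*(k + s)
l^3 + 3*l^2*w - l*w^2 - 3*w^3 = (l - w)*(l + w)*(l + 3*w)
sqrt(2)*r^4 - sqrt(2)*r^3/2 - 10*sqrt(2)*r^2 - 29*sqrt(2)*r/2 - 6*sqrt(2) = (r - 4)*(r + 1)*(r + 3/2)*(sqrt(2)*r + sqrt(2))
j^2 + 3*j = j*(j + 3)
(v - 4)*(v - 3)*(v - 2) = v^3 - 9*v^2 + 26*v - 24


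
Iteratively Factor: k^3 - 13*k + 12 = (k - 3)*(k^2 + 3*k - 4) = (k - 3)*(k + 4)*(k - 1)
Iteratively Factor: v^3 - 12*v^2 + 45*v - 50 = (v - 5)*(v^2 - 7*v + 10) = (v - 5)^2*(v - 2)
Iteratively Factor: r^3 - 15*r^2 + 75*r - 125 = (r - 5)*(r^2 - 10*r + 25) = (r - 5)^2*(r - 5)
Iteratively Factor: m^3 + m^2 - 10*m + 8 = (m - 2)*(m^2 + 3*m - 4) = (m - 2)*(m + 4)*(m - 1)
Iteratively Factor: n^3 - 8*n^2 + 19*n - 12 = (n - 3)*(n^2 - 5*n + 4) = (n - 4)*(n - 3)*(n - 1)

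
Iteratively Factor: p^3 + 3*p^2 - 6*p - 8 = (p + 1)*(p^2 + 2*p - 8) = (p - 2)*(p + 1)*(p + 4)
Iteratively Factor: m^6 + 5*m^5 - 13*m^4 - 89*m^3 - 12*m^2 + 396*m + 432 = (m + 2)*(m^5 + 3*m^4 - 19*m^3 - 51*m^2 + 90*m + 216) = (m + 2)^2*(m^4 + m^3 - 21*m^2 - 9*m + 108) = (m + 2)^2*(m + 4)*(m^3 - 3*m^2 - 9*m + 27) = (m - 3)*(m + 2)^2*(m + 4)*(m^2 - 9) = (m - 3)*(m + 2)^2*(m + 3)*(m + 4)*(m - 3)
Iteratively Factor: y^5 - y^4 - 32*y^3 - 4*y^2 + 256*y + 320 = (y + 4)*(y^4 - 5*y^3 - 12*y^2 + 44*y + 80) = (y + 2)*(y + 4)*(y^3 - 7*y^2 + 2*y + 40) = (y - 4)*(y + 2)*(y + 4)*(y^2 - 3*y - 10) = (y - 5)*(y - 4)*(y + 2)*(y + 4)*(y + 2)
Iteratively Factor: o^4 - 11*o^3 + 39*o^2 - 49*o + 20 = (o - 5)*(o^3 - 6*o^2 + 9*o - 4) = (o - 5)*(o - 1)*(o^2 - 5*o + 4) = (o - 5)*(o - 4)*(o - 1)*(o - 1)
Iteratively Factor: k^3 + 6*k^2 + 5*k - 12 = (k + 3)*(k^2 + 3*k - 4) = (k - 1)*(k + 3)*(k + 4)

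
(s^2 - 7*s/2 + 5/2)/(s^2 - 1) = (s - 5/2)/(s + 1)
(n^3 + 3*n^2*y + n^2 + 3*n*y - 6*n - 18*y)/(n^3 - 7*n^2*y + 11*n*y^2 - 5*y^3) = (n^3 + 3*n^2*y + n^2 + 3*n*y - 6*n - 18*y)/(n^3 - 7*n^2*y + 11*n*y^2 - 5*y^3)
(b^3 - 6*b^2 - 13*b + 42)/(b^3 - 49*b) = (b^2 + b - 6)/(b*(b + 7))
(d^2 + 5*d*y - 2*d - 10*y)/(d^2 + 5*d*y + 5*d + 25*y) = (d - 2)/(d + 5)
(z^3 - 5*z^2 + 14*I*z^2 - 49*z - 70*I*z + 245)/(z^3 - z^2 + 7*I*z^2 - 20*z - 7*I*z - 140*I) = (z + 7*I)/(z + 4)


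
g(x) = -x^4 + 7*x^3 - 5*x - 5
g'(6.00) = -113.00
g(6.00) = 181.00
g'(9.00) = -1220.00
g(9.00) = -1508.00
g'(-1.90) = 98.25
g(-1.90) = -56.55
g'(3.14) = 78.22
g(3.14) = 98.80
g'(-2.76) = 239.07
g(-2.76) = -196.40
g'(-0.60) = 3.42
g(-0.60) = -3.64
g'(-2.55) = 197.88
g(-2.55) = -150.60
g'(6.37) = -186.78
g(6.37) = 125.99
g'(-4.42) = 750.67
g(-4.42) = -969.03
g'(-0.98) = 18.93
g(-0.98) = -7.61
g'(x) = -4*x^3 + 21*x^2 - 5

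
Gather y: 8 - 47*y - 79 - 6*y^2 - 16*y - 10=-6*y^2 - 63*y - 81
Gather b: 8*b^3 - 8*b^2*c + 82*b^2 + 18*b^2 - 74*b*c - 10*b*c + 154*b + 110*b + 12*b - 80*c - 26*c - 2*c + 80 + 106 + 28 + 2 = 8*b^3 + b^2*(100 - 8*c) + b*(276 - 84*c) - 108*c + 216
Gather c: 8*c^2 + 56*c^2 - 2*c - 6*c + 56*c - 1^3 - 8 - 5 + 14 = 64*c^2 + 48*c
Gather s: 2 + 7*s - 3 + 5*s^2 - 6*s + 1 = 5*s^2 + s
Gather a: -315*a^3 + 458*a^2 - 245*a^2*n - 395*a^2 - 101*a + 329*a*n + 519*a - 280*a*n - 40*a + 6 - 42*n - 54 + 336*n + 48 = -315*a^3 + a^2*(63 - 245*n) + a*(49*n + 378) + 294*n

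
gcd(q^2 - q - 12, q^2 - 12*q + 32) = q - 4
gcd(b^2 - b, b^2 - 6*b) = b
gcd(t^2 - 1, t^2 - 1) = t^2 - 1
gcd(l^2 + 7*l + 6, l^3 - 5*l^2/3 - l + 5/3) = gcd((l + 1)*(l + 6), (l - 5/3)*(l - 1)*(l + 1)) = l + 1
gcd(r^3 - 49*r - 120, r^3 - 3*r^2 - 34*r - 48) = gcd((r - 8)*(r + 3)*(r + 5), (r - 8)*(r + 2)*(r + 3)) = r^2 - 5*r - 24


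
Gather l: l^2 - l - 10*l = l^2 - 11*l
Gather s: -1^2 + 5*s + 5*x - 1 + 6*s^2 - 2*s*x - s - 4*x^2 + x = 6*s^2 + s*(4 - 2*x) - 4*x^2 + 6*x - 2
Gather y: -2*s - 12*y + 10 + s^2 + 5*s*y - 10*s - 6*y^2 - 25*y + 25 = s^2 - 12*s - 6*y^2 + y*(5*s - 37) + 35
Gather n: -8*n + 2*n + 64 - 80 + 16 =-6*n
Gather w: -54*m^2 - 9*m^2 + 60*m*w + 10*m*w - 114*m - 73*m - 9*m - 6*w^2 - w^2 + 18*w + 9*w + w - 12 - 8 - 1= -63*m^2 - 196*m - 7*w^2 + w*(70*m + 28) - 21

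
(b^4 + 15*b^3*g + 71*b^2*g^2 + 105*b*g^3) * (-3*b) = -3*b^5 - 45*b^4*g - 213*b^3*g^2 - 315*b^2*g^3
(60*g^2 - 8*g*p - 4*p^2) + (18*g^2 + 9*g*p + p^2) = 78*g^2 + g*p - 3*p^2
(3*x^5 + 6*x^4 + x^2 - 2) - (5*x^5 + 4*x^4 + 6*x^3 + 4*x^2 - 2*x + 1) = -2*x^5 + 2*x^4 - 6*x^3 - 3*x^2 + 2*x - 3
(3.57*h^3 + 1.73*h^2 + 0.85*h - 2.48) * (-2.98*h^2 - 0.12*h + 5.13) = -10.6386*h^5 - 5.5838*h^4 + 15.5735*h^3 + 16.1633*h^2 + 4.6581*h - 12.7224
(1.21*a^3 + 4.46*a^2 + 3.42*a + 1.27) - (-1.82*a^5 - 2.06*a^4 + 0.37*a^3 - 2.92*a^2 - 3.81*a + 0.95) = 1.82*a^5 + 2.06*a^4 + 0.84*a^3 + 7.38*a^2 + 7.23*a + 0.32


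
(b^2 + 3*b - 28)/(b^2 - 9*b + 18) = (b^2 + 3*b - 28)/(b^2 - 9*b + 18)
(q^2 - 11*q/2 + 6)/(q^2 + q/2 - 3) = (q - 4)/(q + 2)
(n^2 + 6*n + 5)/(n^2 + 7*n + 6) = (n + 5)/(n + 6)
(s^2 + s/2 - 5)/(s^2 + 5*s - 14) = (s + 5/2)/(s + 7)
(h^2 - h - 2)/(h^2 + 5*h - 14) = (h + 1)/(h + 7)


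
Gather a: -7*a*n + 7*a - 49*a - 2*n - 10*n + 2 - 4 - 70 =a*(-7*n - 42) - 12*n - 72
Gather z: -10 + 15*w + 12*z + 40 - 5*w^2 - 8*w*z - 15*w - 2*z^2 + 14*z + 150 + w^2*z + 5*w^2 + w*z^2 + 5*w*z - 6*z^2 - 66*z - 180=z^2*(w - 8) + z*(w^2 - 3*w - 40)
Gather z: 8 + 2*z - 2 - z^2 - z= -z^2 + z + 6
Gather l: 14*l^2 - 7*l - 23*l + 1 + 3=14*l^2 - 30*l + 4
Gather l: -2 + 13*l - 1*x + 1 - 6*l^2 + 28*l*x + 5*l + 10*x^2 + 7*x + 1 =-6*l^2 + l*(28*x + 18) + 10*x^2 + 6*x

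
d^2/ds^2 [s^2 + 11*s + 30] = 2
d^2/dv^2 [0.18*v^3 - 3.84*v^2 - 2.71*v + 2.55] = 1.08*v - 7.68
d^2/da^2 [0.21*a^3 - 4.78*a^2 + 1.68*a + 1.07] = 1.26*a - 9.56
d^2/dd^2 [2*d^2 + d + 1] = 4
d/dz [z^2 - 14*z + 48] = 2*z - 14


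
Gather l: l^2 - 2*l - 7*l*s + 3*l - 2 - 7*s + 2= l^2 + l*(1 - 7*s) - 7*s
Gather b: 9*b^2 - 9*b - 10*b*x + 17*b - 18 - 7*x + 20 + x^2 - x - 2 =9*b^2 + b*(8 - 10*x) + x^2 - 8*x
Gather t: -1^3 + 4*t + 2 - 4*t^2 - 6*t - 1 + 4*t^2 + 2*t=0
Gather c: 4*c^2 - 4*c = 4*c^2 - 4*c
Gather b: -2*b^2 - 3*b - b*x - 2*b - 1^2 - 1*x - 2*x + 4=-2*b^2 + b*(-x - 5) - 3*x + 3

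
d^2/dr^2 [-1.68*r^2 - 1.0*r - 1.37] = -3.36000000000000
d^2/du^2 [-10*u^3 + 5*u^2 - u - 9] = 10 - 60*u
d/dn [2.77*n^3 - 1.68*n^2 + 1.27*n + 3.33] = 8.31*n^2 - 3.36*n + 1.27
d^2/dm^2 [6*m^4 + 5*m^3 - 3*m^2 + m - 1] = 72*m^2 + 30*m - 6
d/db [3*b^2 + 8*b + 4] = 6*b + 8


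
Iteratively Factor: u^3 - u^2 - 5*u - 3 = (u - 3)*(u^2 + 2*u + 1) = (u - 3)*(u + 1)*(u + 1)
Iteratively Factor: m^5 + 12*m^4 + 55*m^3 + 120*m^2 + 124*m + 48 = (m + 2)*(m^4 + 10*m^3 + 35*m^2 + 50*m + 24) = (m + 2)*(m + 4)*(m^3 + 6*m^2 + 11*m + 6) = (m + 1)*(m + 2)*(m + 4)*(m^2 + 5*m + 6) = (m + 1)*(m + 2)^2*(m + 4)*(m + 3)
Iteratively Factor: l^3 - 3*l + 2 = (l - 1)*(l^2 + l - 2) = (l - 1)*(l + 2)*(l - 1)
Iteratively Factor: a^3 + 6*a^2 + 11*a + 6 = (a + 1)*(a^2 + 5*a + 6) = (a + 1)*(a + 3)*(a + 2)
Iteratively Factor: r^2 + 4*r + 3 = (r + 3)*(r + 1)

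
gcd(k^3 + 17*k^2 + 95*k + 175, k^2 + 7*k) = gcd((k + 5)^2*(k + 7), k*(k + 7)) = k + 7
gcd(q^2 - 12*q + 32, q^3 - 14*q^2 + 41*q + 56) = q - 8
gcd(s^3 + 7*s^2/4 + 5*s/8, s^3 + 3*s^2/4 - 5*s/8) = s^2 + 5*s/4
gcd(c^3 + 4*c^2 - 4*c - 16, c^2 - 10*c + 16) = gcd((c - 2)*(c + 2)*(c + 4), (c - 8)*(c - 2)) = c - 2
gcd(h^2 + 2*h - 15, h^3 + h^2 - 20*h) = h + 5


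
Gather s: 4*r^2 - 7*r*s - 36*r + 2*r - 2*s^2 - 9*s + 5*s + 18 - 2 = 4*r^2 - 34*r - 2*s^2 + s*(-7*r - 4) + 16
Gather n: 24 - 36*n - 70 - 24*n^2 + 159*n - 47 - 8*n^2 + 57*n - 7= -32*n^2 + 180*n - 100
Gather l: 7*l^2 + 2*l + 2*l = 7*l^2 + 4*l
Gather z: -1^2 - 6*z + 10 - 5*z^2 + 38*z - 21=-5*z^2 + 32*z - 12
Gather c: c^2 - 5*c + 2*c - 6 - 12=c^2 - 3*c - 18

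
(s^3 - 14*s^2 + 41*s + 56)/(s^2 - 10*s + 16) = (s^2 - 6*s - 7)/(s - 2)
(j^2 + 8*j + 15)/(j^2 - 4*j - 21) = (j + 5)/(j - 7)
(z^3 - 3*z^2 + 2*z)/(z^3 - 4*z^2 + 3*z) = (z - 2)/(z - 3)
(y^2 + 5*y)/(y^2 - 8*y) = (y + 5)/(y - 8)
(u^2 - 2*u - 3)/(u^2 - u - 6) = (u + 1)/(u + 2)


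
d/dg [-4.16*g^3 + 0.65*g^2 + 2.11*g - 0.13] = -12.48*g^2 + 1.3*g + 2.11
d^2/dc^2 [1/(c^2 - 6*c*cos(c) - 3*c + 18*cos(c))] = 2*((c^2 - 6*c*cos(c) - 3*c + 18*cos(c))*(-3*c*cos(c) - 6*sin(c) + 9*cos(c) - 1) + (-6*c*sin(c) - 2*c + 18*sin(c) + 6*cos(c) + 3)^2)/((c - 3)^3*(c - 6*cos(c))^3)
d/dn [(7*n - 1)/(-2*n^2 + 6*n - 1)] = (14*n^2 - 4*n - 1)/(4*n^4 - 24*n^3 + 40*n^2 - 12*n + 1)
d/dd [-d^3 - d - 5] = -3*d^2 - 1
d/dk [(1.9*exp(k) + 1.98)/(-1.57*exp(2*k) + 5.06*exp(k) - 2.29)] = (2.983*exp(2*k) + 6.2172*exp(k) - 14.3698)*exp(k)/(2.4649*exp(4*k) - 15.8884*exp(3*k) + 32.7942*exp(2*k) - 23.1748*exp(k) + 5.2441)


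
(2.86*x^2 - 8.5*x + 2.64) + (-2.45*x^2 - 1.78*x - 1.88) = 0.41*x^2 - 10.28*x + 0.76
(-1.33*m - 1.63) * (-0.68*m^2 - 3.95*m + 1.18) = 0.9044*m^3 + 6.3619*m^2 + 4.8691*m - 1.9234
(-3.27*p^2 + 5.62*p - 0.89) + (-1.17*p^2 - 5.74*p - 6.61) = -4.44*p^2 - 0.12*p - 7.5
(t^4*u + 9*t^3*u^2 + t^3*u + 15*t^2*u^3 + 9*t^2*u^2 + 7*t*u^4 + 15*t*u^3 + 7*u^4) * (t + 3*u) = t^5*u + 12*t^4*u^2 + t^4*u + 42*t^3*u^3 + 12*t^3*u^2 + 52*t^2*u^4 + 42*t^2*u^3 + 21*t*u^5 + 52*t*u^4 + 21*u^5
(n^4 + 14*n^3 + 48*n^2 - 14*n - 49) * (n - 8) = n^5 + 6*n^4 - 64*n^3 - 398*n^2 + 63*n + 392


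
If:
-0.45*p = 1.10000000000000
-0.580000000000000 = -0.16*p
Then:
No Solution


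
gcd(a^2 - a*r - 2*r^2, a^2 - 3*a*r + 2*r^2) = -a + 2*r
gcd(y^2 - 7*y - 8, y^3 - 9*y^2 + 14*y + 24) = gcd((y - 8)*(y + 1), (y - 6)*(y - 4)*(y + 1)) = y + 1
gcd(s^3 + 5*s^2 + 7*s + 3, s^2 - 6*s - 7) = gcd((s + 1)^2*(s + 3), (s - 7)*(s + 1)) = s + 1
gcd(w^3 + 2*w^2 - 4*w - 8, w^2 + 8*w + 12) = w + 2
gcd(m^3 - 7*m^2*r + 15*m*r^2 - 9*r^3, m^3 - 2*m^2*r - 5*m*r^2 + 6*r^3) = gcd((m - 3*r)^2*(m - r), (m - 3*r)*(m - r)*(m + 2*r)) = m^2 - 4*m*r + 3*r^2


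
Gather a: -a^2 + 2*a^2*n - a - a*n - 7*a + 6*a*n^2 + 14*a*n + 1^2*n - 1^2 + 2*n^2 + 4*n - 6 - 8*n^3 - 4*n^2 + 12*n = a^2*(2*n - 1) + a*(6*n^2 + 13*n - 8) - 8*n^3 - 2*n^2 + 17*n - 7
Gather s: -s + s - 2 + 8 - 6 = 0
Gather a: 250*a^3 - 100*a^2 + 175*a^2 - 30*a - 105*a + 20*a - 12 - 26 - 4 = 250*a^3 + 75*a^2 - 115*a - 42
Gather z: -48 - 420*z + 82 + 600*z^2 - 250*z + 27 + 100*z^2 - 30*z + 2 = 700*z^2 - 700*z + 63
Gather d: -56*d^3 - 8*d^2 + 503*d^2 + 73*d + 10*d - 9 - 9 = -56*d^3 + 495*d^2 + 83*d - 18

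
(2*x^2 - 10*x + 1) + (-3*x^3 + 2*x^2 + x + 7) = -3*x^3 + 4*x^2 - 9*x + 8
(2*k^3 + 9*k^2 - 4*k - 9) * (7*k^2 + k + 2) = 14*k^5 + 65*k^4 - 15*k^3 - 49*k^2 - 17*k - 18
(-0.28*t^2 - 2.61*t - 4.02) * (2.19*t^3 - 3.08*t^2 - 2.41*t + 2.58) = -0.6132*t^5 - 4.8535*t^4 - 0.0901999999999994*t^3 + 17.9493*t^2 + 2.9544*t - 10.3716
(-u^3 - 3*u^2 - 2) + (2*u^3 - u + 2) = u^3 - 3*u^2 - u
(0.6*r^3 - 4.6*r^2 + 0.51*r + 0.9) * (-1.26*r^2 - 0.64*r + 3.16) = -0.756*r^5 + 5.412*r^4 + 4.1974*r^3 - 15.9964*r^2 + 1.0356*r + 2.844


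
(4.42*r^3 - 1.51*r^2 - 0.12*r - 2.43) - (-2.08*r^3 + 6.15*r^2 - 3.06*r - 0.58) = 6.5*r^3 - 7.66*r^2 + 2.94*r - 1.85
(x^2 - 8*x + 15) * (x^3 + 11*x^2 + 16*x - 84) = x^5 + 3*x^4 - 57*x^3 - 47*x^2 + 912*x - 1260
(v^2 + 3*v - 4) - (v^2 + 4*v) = -v - 4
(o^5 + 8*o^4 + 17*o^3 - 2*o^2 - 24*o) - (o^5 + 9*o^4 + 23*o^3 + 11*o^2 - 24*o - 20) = -o^4 - 6*o^3 - 13*o^2 + 20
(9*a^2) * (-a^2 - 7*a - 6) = -9*a^4 - 63*a^3 - 54*a^2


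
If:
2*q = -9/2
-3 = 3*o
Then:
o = -1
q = -9/4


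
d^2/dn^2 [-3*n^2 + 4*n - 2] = -6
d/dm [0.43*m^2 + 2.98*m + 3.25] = 0.86*m + 2.98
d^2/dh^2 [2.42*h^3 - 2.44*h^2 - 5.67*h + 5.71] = 14.52*h - 4.88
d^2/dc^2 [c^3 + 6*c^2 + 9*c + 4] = 6*c + 12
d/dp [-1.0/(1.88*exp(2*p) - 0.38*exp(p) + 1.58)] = (3.76*exp(p) - 0.38)*exp(p)/(1.88*exp(2*p) - 0.38*exp(p) + 1.58)^2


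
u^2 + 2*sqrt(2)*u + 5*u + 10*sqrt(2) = (u + 5)*(u + 2*sqrt(2))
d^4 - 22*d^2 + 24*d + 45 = (d - 3)^2*(d + 1)*(d + 5)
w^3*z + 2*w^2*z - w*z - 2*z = (w - 1)*(w + 2)*(w*z + z)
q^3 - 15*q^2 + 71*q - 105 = (q - 7)*(q - 5)*(q - 3)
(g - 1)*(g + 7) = g^2 + 6*g - 7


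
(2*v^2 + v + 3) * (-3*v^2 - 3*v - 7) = -6*v^4 - 9*v^3 - 26*v^2 - 16*v - 21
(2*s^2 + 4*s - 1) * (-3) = -6*s^2 - 12*s + 3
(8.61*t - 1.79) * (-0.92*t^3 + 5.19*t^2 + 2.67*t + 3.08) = -7.9212*t^4 + 46.3327*t^3 + 13.6986*t^2 + 21.7395*t - 5.5132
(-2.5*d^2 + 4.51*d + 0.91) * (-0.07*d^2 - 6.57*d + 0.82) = 0.175*d^4 + 16.1093*d^3 - 31.7444*d^2 - 2.2805*d + 0.7462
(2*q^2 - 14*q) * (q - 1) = 2*q^3 - 16*q^2 + 14*q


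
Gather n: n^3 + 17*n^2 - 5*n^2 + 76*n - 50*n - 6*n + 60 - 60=n^3 + 12*n^2 + 20*n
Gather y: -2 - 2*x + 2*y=-2*x + 2*y - 2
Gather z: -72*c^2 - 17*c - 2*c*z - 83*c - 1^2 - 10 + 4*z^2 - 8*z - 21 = -72*c^2 - 100*c + 4*z^2 + z*(-2*c - 8) - 32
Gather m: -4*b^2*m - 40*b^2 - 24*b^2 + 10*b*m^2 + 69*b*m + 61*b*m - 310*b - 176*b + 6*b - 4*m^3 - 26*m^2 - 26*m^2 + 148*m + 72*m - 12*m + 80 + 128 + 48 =-64*b^2 - 480*b - 4*m^3 + m^2*(10*b - 52) + m*(-4*b^2 + 130*b + 208) + 256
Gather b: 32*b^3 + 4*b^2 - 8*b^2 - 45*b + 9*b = 32*b^3 - 4*b^2 - 36*b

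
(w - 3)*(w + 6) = w^2 + 3*w - 18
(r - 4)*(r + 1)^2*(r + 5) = r^4 + 3*r^3 - 17*r^2 - 39*r - 20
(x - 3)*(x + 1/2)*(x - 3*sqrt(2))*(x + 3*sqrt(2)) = x^4 - 5*x^3/2 - 39*x^2/2 + 45*x + 27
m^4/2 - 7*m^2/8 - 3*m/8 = m*(m/2 + 1/2)*(m - 3/2)*(m + 1/2)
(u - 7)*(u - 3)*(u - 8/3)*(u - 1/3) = u^4 - 13*u^3 + 467*u^2/9 - 647*u/9 + 56/3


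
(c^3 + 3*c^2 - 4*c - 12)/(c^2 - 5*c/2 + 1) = 2*(c^2 + 5*c + 6)/(2*c - 1)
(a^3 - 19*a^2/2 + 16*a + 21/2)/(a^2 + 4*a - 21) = (2*a^2 - 13*a - 7)/(2*(a + 7))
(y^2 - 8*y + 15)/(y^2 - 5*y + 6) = (y - 5)/(y - 2)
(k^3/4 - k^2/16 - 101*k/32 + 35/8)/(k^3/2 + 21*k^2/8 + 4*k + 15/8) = (8*k^3 - 2*k^2 - 101*k + 140)/(4*(4*k^3 + 21*k^2 + 32*k + 15))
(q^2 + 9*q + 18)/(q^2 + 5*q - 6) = (q + 3)/(q - 1)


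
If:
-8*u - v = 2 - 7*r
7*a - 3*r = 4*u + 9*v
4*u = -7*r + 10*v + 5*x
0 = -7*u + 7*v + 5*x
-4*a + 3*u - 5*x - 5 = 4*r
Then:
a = -956/1001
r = -393/1001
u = -548/1001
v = -369/1001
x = -179/715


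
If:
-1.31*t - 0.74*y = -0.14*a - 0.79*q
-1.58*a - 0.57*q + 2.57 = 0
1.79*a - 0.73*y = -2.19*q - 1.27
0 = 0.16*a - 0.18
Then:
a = 1.12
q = 1.39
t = -3.94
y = 8.67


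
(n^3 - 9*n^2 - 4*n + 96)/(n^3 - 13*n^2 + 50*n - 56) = (n^2 - 5*n - 24)/(n^2 - 9*n + 14)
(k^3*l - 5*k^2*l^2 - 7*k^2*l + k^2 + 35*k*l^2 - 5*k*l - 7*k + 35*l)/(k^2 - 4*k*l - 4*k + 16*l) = (k^3*l - 5*k^2*l^2 - 7*k^2*l + k^2 + 35*k*l^2 - 5*k*l - 7*k + 35*l)/(k^2 - 4*k*l - 4*k + 16*l)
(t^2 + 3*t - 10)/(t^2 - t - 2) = (t + 5)/(t + 1)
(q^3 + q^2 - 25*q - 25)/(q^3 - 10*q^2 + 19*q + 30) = (q + 5)/(q - 6)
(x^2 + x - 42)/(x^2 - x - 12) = (-x^2 - x + 42)/(-x^2 + x + 12)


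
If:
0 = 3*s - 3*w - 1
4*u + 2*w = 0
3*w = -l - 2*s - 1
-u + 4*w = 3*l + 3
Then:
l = -15/13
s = 3/13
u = 2/39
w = -4/39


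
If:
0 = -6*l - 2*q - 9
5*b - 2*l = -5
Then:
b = -2*q/15 - 8/5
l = -q/3 - 3/2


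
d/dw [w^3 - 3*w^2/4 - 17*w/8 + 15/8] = 3*w^2 - 3*w/2 - 17/8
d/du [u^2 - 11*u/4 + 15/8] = 2*u - 11/4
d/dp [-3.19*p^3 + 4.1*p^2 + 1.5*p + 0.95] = -9.57*p^2 + 8.2*p + 1.5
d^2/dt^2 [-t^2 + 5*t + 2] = -2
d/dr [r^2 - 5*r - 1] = 2*r - 5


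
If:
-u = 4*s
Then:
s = -u/4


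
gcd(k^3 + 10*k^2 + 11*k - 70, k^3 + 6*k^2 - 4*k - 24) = k - 2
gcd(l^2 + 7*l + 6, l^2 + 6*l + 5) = l + 1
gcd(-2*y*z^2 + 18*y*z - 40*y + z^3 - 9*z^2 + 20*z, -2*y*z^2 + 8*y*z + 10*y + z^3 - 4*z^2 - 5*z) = 2*y*z - 10*y - z^2 + 5*z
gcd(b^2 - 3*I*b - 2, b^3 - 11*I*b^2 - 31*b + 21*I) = b - I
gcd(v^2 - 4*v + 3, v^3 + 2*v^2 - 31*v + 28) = v - 1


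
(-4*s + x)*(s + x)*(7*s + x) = -28*s^3 - 25*s^2*x + 4*s*x^2 + x^3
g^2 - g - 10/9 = (g - 5/3)*(g + 2/3)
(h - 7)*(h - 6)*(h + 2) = h^3 - 11*h^2 + 16*h + 84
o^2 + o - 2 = (o - 1)*(o + 2)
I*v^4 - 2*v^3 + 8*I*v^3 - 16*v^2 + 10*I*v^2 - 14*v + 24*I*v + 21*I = (v + 7)*(v - I)*(v + 3*I)*(I*v + I)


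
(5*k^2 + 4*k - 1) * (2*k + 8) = 10*k^3 + 48*k^2 + 30*k - 8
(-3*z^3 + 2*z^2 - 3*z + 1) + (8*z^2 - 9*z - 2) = -3*z^3 + 10*z^2 - 12*z - 1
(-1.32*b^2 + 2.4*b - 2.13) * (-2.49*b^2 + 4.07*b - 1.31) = 3.2868*b^4 - 11.3484*b^3 + 16.8009*b^2 - 11.8131*b + 2.7903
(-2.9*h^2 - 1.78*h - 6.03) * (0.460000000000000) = -1.334*h^2 - 0.8188*h - 2.7738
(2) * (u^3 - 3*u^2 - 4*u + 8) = 2*u^3 - 6*u^2 - 8*u + 16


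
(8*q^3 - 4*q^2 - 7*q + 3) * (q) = 8*q^4 - 4*q^3 - 7*q^2 + 3*q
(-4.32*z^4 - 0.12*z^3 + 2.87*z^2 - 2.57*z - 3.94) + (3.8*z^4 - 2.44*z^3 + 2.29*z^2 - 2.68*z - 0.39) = -0.52*z^4 - 2.56*z^3 + 5.16*z^2 - 5.25*z - 4.33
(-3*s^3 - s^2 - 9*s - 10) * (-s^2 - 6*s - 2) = 3*s^5 + 19*s^4 + 21*s^3 + 66*s^2 + 78*s + 20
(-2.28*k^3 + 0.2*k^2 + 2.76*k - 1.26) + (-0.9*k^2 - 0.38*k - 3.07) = -2.28*k^3 - 0.7*k^2 + 2.38*k - 4.33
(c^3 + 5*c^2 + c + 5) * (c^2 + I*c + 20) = c^5 + 5*c^4 + I*c^4 + 21*c^3 + 5*I*c^3 + 105*c^2 + I*c^2 + 20*c + 5*I*c + 100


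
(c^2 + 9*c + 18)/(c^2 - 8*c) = (c^2 + 9*c + 18)/(c*(c - 8))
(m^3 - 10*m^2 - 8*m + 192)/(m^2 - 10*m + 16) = (m^2 - 2*m - 24)/(m - 2)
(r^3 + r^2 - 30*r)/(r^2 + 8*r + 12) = r*(r - 5)/(r + 2)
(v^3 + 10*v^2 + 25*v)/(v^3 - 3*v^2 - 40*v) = (v + 5)/(v - 8)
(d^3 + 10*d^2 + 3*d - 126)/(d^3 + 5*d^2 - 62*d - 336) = (d - 3)/(d - 8)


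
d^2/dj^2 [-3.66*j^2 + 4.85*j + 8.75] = -7.32000000000000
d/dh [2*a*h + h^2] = 2*a + 2*h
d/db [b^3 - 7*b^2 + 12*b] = 3*b^2 - 14*b + 12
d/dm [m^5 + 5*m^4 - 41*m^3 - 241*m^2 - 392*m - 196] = 5*m^4 + 20*m^3 - 123*m^2 - 482*m - 392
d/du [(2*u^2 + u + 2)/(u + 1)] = (2*u^2 + 4*u - 1)/(u^2 + 2*u + 1)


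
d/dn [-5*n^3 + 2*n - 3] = 2 - 15*n^2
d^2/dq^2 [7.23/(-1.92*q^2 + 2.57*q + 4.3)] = (-53.305344*q^2 + 71.351424*q + 7.23*(3.84*q - 2.57)*(7.68*q - 5.14) + 119.38176)/(-1.92*q^2 + 2.57*q + 4.3)^3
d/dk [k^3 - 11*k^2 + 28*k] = 3*k^2 - 22*k + 28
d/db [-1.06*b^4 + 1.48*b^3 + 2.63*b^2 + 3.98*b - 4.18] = -4.24*b^3 + 4.44*b^2 + 5.26*b + 3.98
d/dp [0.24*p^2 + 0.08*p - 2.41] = 0.48*p + 0.08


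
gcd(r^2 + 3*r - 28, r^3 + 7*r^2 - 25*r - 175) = r + 7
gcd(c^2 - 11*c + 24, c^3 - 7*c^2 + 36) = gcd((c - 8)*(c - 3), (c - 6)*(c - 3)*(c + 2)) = c - 3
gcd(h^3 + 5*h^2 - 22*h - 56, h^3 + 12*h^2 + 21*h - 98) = h + 7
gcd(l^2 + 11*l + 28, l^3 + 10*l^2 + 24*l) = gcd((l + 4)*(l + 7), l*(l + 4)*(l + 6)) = l + 4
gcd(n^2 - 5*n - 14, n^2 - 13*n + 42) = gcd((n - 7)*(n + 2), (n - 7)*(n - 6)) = n - 7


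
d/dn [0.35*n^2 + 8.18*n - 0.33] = 0.7*n + 8.18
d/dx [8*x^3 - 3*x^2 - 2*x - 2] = 24*x^2 - 6*x - 2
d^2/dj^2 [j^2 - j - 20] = 2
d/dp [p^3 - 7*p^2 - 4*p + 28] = 3*p^2 - 14*p - 4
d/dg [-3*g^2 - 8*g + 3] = -6*g - 8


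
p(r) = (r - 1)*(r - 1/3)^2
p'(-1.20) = 9.10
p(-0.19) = -0.33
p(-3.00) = -44.44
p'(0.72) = -0.07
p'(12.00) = 392.78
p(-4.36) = -118.07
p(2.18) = 4.02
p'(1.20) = 1.10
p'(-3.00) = 37.78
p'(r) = (r - 1)*(2*r - 2/3) + (r - 1/3)^2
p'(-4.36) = 72.34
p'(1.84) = 4.80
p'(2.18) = 7.77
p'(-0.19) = 1.52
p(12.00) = 1497.22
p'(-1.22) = 9.31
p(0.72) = -0.04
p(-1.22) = -5.36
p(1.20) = 0.15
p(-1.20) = -5.17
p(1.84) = 1.91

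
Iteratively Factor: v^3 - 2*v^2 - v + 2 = (v - 1)*(v^2 - v - 2) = (v - 2)*(v - 1)*(v + 1)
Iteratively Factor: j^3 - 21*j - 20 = (j + 4)*(j^2 - 4*j - 5) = (j + 1)*(j + 4)*(j - 5)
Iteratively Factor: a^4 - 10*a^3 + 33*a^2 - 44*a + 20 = (a - 2)*(a^3 - 8*a^2 + 17*a - 10) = (a - 2)*(a - 1)*(a^2 - 7*a + 10) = (a - 2)^2*(a - 1)*(a - 5)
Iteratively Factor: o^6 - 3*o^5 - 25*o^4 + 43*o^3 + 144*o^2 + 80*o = (o - 4)*(o^5 + o^4 - 21*o^3 - 41*o^2 - 20*o) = o*(o - 4)*(o^4 + o^3 - 21*o^2 - 41*o - 20) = o*(o - 5)*(o - 4)*(o^3 + 6*o^2 + 9*o + 4) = o*(o - 5)*(o - 4)*(o + 1)*(o^2 + 5*o + 4) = o*(o - 5)*(o - 4)*(o + 1)*(o + 4)*(o + 1)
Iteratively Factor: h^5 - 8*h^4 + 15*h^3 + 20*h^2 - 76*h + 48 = (h - 1)*(h^4 - 7*h^3 + 8*h^2 + 28*h - 48) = (h - 3)*(h - 1)*(h^3 - 4*h^2 - 4*h + 16) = (h - 3)*(h - 1)*(h + 2)*(h^2 - 6*h + 8) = (h - 4)*(h - 3)*(h - 1)*(h + 2)*(h - 2)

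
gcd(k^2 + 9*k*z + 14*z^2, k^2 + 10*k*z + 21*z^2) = k + 7*z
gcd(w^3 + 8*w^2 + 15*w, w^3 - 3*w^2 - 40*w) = w^2 + 5*w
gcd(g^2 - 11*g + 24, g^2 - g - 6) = g - 3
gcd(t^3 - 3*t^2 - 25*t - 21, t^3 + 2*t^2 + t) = t + 1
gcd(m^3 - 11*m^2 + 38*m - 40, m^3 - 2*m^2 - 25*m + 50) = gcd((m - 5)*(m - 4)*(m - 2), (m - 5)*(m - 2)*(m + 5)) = m^2 - 7*m + 10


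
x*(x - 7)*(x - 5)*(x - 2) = x^4 - 14*x^3 + 59*x^2 - 70*x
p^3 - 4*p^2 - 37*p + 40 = (p - 8)*(p - 1)*(p + 5)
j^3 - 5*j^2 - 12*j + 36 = (j - 6)*(j - 2)*(j + 3)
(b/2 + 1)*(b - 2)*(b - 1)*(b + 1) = b^4/2 - 5*b^2/2 + 2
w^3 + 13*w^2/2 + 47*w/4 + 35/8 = (w + 1/2)*(w + 5/2)*(w + 7/2)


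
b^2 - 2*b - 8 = (b - 4)*(b + 2)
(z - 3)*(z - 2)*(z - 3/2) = z^3 - 13*z^2/2 + 27*z/2 - 9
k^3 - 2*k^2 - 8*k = k*(k - 4)*(k + 2)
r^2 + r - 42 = (r - 6)*(r + 7)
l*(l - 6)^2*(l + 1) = l^4 - 11*l^3 + 24*l^2 + 36*l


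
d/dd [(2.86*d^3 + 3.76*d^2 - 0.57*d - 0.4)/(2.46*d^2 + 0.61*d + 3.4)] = (7.0356*d^4 + 3.4892*d^3 + 32.8678*d^2 + 27.536*d - 1.694)/(6.0516*d^4 + 3.0012*d^3 + 17.1001*d^2 + 4.148*d + 11.56)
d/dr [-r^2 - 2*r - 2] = -2*r - 2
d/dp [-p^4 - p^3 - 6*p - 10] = -4*p^3 - 3*p^2 - 6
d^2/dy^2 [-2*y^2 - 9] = -4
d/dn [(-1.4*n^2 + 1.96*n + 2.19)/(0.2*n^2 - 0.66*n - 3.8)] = (0.532*n^2 + 9.764*n - 6.0026)/(0.04*n^4 - 0.264*n^3 - 1.0844*n^2 + 5.016*n + 14.44)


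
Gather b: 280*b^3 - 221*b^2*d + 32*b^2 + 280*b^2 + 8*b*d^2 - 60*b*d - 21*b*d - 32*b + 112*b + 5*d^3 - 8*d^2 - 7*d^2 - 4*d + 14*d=280*b^3 + b^2*(312 - 221*d) + b*(8*d^2 - 81*d + 80) + 5*d^3 - 15*d^2 + 10*d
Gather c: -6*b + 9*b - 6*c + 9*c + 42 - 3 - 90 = 3*b + 3*c - 51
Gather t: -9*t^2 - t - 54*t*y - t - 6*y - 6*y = -9*t^2 + t*(-54*y - 2) - 12*y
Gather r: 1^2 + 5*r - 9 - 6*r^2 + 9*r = -6*r^2 + 14*r - 8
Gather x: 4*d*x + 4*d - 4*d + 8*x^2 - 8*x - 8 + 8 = 8*x^2 + x*(4*d - 8)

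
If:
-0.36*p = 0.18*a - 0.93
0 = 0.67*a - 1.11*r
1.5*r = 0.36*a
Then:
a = 0.00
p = 2.58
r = 0.00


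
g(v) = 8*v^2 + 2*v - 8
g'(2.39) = 40.24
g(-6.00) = 268.00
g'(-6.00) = -94.00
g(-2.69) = 44.51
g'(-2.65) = -40.40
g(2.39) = 42.48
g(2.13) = 32.56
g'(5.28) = 86.48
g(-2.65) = 42.88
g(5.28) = 225.59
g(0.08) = -7.79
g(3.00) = 70.00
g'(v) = 16*v + 2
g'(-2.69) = -41.04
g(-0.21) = -8.07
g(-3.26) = 70.50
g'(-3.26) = -50.16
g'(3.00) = 50.00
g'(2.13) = 36.08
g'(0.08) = 3.28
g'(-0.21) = -1.36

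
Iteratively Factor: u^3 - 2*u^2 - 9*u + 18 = (u - 3)*(u^2 + u - 6) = (u - 3)*(u + 3)*(u - 2)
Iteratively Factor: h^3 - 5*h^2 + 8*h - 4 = (h - 1)*(h^2 - 4*h + 4) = (h - 2)*(h - 1)*(h - 2)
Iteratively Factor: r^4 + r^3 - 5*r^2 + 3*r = (r + 3)*(r^3 - 2*r^2 + r) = (r - 1)*(r + 3)*(r^2 - r) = r*(r - 1)*(r + 3)*(r - 1)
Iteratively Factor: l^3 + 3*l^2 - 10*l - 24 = (l + 4)*(l^2 - l - 6) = (l - 3)*(l + 4)*(l + 2)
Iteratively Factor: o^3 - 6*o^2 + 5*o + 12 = (o - 4)*(o^2 - 2*o - 3) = (o - 4)*(o + 1)*(o - 3)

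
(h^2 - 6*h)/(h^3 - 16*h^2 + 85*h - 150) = h/(h^2 - 10*h + 25)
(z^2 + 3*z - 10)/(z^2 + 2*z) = (z^2 + 3*z - 10)/(z*(z + 2))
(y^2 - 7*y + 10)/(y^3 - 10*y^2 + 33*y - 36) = (y^2 - 7*y + 10)/(y^3 - 10*y^2 + 33*y - 36)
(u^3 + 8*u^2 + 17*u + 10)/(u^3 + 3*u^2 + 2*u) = (u + 5)/u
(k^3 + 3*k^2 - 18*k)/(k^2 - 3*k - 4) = k*(-k^2 - 3*k + 18)/(-k^2 + 3*k + 4)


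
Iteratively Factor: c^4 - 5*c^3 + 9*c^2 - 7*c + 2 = (c - 1)*(c^3 - 4*c^2 + 5*c - 2) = (c - 2)*(c - 1)*(c^2 - 2*c + 1) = (c - 2)*(c - 1)^2*(c - 1)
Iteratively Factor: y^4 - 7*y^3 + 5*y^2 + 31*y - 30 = (y + 2)*(y^3 - 9*y^2 + 23*y - 15) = (y - 5)*(y + 2)*(y^2 - 4*y + 3) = (y - 5)*(y - 1)*(y + 2)*(y - 3)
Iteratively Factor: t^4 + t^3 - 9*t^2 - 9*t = (t)*(t^3 + t^2 - 9*t - 9) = t*(t + 3)*(t^2 - 2*t - 3) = t*(t + 1)*(t + 3)*(t - 3)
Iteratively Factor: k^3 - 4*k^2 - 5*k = (k + 1)*(k^2 - 5*k) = (k - 5)*(k + 1)*(k)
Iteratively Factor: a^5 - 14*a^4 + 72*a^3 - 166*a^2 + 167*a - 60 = (a - 1)*(a^4 - 13*a^3 + 59*a^2 - 107*a + 60) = (a - 1)^2*(a^3 - 12*a^2 + 47*a - 60) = (a - 3)*(a - 1)^2*(a^2 - 9*a + 20) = (a - 5)*(a - 3)*(a - 1)^2*(a - 4)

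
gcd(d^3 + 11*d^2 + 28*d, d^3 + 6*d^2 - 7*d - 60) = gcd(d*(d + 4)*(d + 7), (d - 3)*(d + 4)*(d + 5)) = d + 4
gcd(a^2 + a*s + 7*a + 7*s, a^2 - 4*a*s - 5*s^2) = a + s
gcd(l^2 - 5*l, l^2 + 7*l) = l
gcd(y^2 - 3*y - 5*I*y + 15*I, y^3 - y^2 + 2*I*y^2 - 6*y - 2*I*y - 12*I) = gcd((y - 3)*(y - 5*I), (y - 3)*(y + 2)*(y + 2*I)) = y - 3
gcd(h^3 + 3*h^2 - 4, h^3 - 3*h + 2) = h^2 + h - 2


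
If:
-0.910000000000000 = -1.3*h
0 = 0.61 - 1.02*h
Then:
No Solution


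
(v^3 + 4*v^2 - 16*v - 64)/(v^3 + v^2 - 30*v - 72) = (v^2 - 16)/(v^2 - 3*v - 18)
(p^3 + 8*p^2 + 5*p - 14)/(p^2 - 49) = (p^2 + p - 2)/(p - 7)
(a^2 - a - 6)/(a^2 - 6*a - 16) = (a - 3)/(a - 8)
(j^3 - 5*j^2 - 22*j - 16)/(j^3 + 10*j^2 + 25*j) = (j^3 - 5*j^2 - 22*j - 16)/(j*(j^2 + 10*j + 25))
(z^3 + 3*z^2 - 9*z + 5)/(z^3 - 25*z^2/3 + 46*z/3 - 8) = 3*(z^2 + 4*z - 5)/(3*z^2 - 22*z + 24)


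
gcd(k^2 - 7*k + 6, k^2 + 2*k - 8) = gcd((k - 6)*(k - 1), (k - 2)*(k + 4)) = 1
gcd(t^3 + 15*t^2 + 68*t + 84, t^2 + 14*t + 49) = t + 7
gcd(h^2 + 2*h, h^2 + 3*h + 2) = h + 2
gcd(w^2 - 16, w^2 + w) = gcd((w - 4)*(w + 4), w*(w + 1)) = 1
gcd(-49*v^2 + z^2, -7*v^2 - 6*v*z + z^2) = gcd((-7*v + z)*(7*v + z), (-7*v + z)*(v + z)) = -7*v + z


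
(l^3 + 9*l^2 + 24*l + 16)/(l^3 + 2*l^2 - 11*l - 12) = (l + 4)/(l - 3)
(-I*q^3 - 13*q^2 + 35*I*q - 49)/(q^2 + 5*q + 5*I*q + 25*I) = (-I*q^3 - 13*q^2 + 35*I*q - 49)/(q^2 + 5*q*(1 + I) + 25*I)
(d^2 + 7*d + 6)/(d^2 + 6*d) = (d + 1)/d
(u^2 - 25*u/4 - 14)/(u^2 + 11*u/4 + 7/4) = (u - 8)/(u + 1)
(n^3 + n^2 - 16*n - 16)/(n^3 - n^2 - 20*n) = (n^2 - 3*n - 4)/(n*(n - 5))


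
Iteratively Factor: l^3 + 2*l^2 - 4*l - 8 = (l - 2)*(l^2 + 4*l + 4) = (l - 2)*(l + 2)*(l + 2)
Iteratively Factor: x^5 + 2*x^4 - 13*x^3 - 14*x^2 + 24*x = (x - 3)*(x^4 + 5*x^3 + 2*x^2 - 8*x) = x*(x - 3)*(x^3 + 5*x^2 + 2*x - 8) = x*(x - 3)*(x + 2)*(x^2 + 3*x - 4) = x*(x - 3)*(x + 2)*(x + 4)*(x - 1)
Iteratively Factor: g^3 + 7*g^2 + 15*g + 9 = (g + 3)*(g^2 + 4*g + 3) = (g + 3)^2*(g + 1)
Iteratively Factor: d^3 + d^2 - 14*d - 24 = (d + 3)*(d^2 - 2*d - 8) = (d - 4)*(d + 3)*(d + 2)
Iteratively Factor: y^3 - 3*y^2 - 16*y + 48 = (y - 3)*(y^2 - 16) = (y - 3)*(y + 4)*(y - 4)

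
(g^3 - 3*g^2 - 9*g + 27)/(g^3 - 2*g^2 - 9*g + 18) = (g - 3)/(g - 2)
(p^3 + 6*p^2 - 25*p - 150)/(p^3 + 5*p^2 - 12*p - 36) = (p^2 - 25)/(p^2 - p - 6)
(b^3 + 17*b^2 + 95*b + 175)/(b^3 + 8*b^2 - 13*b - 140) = (b + 5)/(b - 4)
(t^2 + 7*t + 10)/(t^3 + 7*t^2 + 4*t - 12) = (t + 5)/(t^2 + 5*t - 6)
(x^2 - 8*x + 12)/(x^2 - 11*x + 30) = (x - 2)/(x - 5)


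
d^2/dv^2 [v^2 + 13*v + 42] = 2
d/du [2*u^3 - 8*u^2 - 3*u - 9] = 6*u^2 - 16*u - 3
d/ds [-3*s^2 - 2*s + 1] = -6*s - 2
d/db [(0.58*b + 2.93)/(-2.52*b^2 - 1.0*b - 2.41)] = (1.4616*b^2 + 14.7672*b + 1.5322)/(6.3504*b^4 + 5.04*b^3 + 13.1464*b^2 + 4.82*b + 5.8081)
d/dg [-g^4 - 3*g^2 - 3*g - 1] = -4*g^3 - 6*g - 3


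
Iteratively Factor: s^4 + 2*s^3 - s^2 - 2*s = (s + 1)*(s^3 + s^2 - 2*s) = s*(s + 1)*(s^2 + s - 2) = s*(s + 1)*(s + 2)*(s - 1)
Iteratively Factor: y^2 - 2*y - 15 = (y + 3)*(y - 5)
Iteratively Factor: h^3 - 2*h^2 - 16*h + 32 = (h - 4)*(h^2 + 2*h - 8) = (h - 4)*(h - 2)*(h + 4)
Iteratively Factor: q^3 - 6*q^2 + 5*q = (q - 1)*(q^2 - 5*q) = (q - 5)*(q - 1)*(q)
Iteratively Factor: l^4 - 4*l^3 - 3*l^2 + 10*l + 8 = (l + 1)*(l^3 - 5*l^2 + 2*l + 8) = (l + 1)^2*(l^2 - 6*l + 8) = (l - 2)*(l + 1)^2*(l - 4)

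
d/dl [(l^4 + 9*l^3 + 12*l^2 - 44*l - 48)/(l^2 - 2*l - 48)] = (2*l^3 - 21*l^2 - 48*l + 56)/(l^2 - 16*l + 64)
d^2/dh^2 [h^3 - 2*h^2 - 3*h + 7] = 6*h - 4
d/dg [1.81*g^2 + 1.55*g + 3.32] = 3.62*g + 1.55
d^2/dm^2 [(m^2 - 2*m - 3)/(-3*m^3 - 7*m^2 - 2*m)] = 2*(-9*m^6 + 54*m^5 + 306*m^4 + 604*m^3 + 495*m^2 + 126*m + 12)/(m^3*(27*m^6 + 189*m^5 + 495*m^4 + 595*m^3 + 330*m^2 + 84*m + 8))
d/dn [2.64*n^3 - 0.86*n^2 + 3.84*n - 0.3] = 7.92*n^2 - 1.72*n + 3.84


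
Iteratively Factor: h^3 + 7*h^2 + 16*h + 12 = (h + 2)*(h^2 + 5*h + 6) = (h + 2)^2*(h + 3)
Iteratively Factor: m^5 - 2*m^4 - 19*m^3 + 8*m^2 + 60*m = (m - 5)*(m^4 + 3*m^3 - 4*m^2 - 12*m) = (m - 5)*(m + 2)*(m^3 + m^2 - 6*m) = (m - 5)*(m + 2)*(m + 3)*(m^2 - 2*m) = m*(m - 5)*(m + 2)*(m + 3)*(m - 2)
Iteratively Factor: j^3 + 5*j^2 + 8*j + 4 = (j + 2)*(j^2 + 3*j + 2) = (j + 1)*(j + 2)*(j + 2)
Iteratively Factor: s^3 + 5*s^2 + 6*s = (s + 2)*(s^2 + 3*s) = s*(s + 2)*(s + 3)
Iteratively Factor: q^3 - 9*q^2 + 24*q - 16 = (q - 4)*(q^2 - 5*q + 4) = (q - 4)^2*(q - 1)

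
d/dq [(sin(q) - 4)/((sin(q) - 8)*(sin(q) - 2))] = (8*sin(q) + cos(q)^2 - 25)*cos(q)/((sin(q) - 8)^2*(sin(q) - 2)^2)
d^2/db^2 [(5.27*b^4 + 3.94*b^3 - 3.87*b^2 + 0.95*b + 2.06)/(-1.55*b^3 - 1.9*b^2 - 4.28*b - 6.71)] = (1.13686837721616e-13*b^7 + 73.6749100000002*b^6 + 214.863480000001*b^5 - 720.833328*b^4 - 3183.218458*b^3 - 3830.318436*b^2 - 963.661764*b + 380.106326)/(3.723875*b^9 + 13.69425*b^8 + 47.6346*b^7 + 130.848925*b^6 + 250.09866*b^5 + 444.16902*b^4 + 615.159137*b^3 + 625.386762*b^2 + 578.109444*b + 302.111711)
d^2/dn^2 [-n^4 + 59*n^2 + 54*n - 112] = 118 - 12*n^2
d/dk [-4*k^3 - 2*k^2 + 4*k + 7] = -12*k^2 - 4*k + 4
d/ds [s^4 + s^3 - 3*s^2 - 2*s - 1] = 4*s^3 + 3*s^2 - 6*s - 2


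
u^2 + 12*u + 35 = (u + 5)*(u + 7)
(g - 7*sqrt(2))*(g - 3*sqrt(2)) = g^2 - 10*sqrt(2)*g + 42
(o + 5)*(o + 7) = o^2 + 12*o + 35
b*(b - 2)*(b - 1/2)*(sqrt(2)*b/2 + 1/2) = sqrt(2)*b^4/2 - 5*sqrt(2)*b^3/4 + b^3/2 - 5*b^2/4 + sqrt(2)*b^2/2 + b/2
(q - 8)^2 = q^2 - 16*q + 64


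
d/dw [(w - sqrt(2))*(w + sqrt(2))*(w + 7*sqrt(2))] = 3*w^2 + 14*sqrt(2)*w - 2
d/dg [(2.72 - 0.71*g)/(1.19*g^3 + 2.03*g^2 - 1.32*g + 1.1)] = (1.6898*g^3 - 8.2691*g^2 - 11.0432*g + 2.8094)/(1.4161*g^6 + 4.8314*g^5 + 0.979299999999999*g^4 - 2.7412*g^3 + 6.2084*g^2 - 2.904*g + 1.21)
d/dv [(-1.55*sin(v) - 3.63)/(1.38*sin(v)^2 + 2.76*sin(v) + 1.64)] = (2.139*sin(v)^2 + 10.0188*sin(v) + 7.4768)*cos(v)/(1.9044*sin(v)^4 + 7.6176*sin(v)^3 + 12.144*sin(v)^2 + 9.0528*sin(v) + 2.6896)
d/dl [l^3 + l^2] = l*(3*l + 2)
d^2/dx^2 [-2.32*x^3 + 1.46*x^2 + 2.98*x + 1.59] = 2.92 - 13.92*x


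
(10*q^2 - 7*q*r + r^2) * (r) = 10*q^2*r - 7*q*r^2 + r^3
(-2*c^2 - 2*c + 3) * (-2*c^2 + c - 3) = 4*c^4 + 2*c^3 - 2*c^2 + 9*c - 9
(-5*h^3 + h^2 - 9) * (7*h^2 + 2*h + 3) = -35*h^5 - 3*h^4 - 13*h^3 - 60*h^2 - 18*h - 27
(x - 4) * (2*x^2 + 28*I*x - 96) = 2*x^3 - 8*x^2 + 28*I*x^2 - 96*x - 112*I*x + 384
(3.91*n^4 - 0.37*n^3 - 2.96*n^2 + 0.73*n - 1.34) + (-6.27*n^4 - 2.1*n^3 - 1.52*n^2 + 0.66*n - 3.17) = -2.36*n^4 - 2.47*n^3 - 4.48*n^2 + 1.39*n - 4.51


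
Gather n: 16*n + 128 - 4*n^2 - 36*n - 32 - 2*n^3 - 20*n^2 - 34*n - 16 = -2*n^3 - 24*n^2 - 54*n + 80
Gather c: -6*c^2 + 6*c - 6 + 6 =-6*c^2 + 6*c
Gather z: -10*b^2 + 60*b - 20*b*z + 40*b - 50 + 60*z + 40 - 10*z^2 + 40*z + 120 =-10*b^2 + 100*b - 10*z^2 + z*(100 - 20*b) + 110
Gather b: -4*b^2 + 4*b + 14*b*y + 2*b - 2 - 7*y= -4*b^2 + b*(14*y + 6) - 7*y - 2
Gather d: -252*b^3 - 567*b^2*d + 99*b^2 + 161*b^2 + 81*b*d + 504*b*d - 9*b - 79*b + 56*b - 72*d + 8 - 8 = -252*b^3 + 260*b^2 - 32*b + d*(-567*b^2 + 585*b - 72)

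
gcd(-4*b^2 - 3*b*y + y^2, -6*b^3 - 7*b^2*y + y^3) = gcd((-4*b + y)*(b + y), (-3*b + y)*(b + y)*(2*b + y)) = b + y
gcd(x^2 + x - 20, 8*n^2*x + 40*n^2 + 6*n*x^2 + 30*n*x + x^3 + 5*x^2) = x + 5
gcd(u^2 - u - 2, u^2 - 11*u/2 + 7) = u - 2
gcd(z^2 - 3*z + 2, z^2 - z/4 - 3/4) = z - 1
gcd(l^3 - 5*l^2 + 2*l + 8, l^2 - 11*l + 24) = 1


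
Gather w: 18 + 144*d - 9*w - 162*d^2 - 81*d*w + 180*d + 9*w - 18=-162*d^2 - 81*d*w + 324*d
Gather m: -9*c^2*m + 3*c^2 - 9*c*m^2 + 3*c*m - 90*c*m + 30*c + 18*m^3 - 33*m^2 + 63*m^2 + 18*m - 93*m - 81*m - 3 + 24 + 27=3*c^2 + 30*c + 18*m^3 + m^2*(30 - 9*c) + m*(-9*c^2 - 87*c - 156) + 48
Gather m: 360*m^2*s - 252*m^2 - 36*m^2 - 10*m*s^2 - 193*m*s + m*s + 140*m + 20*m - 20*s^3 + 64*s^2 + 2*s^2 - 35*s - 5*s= m^2*(360*s - 288) + m*(-10*s^2 - 192*s + 160) - 20*s^3 + 66*s^2 - 40*s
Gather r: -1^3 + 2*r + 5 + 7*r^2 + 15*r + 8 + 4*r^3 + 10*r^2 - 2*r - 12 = 4*r^3 + 17*r^2 + 15*r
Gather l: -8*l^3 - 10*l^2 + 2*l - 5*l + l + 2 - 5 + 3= -8*l^3 - 10*l^2 - 2*l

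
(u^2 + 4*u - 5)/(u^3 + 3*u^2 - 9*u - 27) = (u^2 + 4*u - 5)/(u^3 + 3*u^2 - 9*u - 27)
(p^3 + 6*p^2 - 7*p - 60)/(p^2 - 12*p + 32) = (p^3 + 6*p^2 - 7*p - 60)/(p^2 - 12*p + 32)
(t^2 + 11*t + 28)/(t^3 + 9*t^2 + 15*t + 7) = (t + 4)/(t^2 + 2*t + 1)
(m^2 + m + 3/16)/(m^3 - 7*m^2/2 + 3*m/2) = (16*m^2 + 16*m + 3)/(8*m*(2*m^2 - 7*m + 3))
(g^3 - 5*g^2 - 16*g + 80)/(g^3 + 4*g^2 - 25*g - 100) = (g - 4)/(g + 5)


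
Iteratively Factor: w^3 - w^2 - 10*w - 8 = (w + 2)*(w^2 - 3*w - 4) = (w + 1)*(w + 2)*(w - 4)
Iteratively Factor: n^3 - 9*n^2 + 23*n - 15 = (n - 1)*(n^2 - 8*n + 15) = (n - 3)*(n - 1)*(n - 5)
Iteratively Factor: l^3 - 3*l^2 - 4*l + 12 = (l - 2)*(l^2 - l - 6) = (l - 3)*(l - 2)*(l + 2)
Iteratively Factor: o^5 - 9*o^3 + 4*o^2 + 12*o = (o - 2)*(o^4 + 2*o^3 - 5*o^2 - 6*o) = o*(o - 2)*(o^3 + 2*o^2 - 5*o - 6) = o*(o - 2)*(o + 1)*(o^2 + o - 6) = o*(o - 2)*(o + 1)*(o + 3)*(o - 2)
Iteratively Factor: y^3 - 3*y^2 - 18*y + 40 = (y + 4)*(y^2 - 7*y + 10) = (y - 2)*(y + 4)*(y - 5)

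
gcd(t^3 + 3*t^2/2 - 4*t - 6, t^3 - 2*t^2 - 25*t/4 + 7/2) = t + 2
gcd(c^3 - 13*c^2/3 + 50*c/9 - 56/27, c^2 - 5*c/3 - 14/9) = c - 7/3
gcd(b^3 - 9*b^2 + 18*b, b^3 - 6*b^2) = b^2 - 6*b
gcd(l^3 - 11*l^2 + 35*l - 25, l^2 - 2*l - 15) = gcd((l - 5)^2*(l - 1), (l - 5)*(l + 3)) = l - 5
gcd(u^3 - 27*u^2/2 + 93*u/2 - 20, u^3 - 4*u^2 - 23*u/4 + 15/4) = u^2 - 11*u/2 + 5/2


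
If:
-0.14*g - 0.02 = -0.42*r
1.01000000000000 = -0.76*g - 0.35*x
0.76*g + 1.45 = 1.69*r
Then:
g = -6.96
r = -2.27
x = 12.24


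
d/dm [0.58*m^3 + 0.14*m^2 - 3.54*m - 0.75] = 1.74*m^2 + 0.28*m - 3.54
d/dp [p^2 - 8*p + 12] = 2*p - 8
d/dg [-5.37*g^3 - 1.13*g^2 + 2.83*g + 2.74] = -16.11*g^2 - 2.26*g + 2.83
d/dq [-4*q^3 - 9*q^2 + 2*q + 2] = -12*q^2 - 18*q + 2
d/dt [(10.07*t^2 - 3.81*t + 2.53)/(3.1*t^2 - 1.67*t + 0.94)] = (-5.0059*t^2 + 3.2456*t + 0.643699999999999)/(9.61*t^4 - 10.354*t^3 + 8.6169*t^2 - 3.1396*t + 0.8836)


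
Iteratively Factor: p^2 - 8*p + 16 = (p - 4)*(p - 4)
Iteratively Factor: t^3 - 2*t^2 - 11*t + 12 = (t - 4)*(t^2 + 2*t - 3) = (t - 4)*(t + 3)*(t - 1)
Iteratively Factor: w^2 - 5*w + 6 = (w - 3)*(w - 2)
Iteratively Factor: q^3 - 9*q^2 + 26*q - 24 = (q - 3)*(q^2 - 6*q + 8) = (q - 4)*(q - 3)*(q - 2)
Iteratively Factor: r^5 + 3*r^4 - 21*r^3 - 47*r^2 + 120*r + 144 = (r - 3)*(r^4 + 6*r^3 - 3*r^2 - 56*r - 48) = (r - 3)*(r + 1)*(r^3 + 5*r^2 - 8*r - 48) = (r - 3)*(r + 1)*(r + 4)*(r^2 + r - 12) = (r - 3)*(r + 1)*(r + 4)^2*(r - 3)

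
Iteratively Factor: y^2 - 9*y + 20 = (y - 5)*(y - 4)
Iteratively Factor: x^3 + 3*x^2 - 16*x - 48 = (x + 3)*(x^2 - 16) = (x + 3)*(x + 4)*(x - 4)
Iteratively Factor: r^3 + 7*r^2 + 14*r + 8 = (r + 2)*(r^2 + 5*r + 4) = (r + 1)*(r + 2)*(r + 4)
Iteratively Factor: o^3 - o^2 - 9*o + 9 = (o - 1)*(o^2 - 9) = (o - 1)*(o + 3)*(o - 3)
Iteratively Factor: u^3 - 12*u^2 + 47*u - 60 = (u - 3)*(u^2 - 9*u + 20) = (u - 4)*(u - 3)*(u - 5)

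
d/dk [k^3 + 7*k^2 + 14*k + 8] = 3*k^2 + 14*k + 14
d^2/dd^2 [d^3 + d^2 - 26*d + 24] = 6*d + 2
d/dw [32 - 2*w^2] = -4*w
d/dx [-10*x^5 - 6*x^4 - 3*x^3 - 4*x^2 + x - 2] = -50*x^4 - 24*x^3 - 9*x^2 - 8*x + 1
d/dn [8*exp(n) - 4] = 8*exp(n)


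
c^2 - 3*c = c*(c - 3)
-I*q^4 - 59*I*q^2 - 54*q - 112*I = (q - 7*I)*(q - 2*I)*(q + 8*I)*(-I*q + 1)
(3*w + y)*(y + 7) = 3*w*y + 21*w + y^2 + 7*y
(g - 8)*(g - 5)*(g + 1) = g^3 - 12*g^2 + 27*g + 40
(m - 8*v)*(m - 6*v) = m^2 - 14*m*v + 48*v^2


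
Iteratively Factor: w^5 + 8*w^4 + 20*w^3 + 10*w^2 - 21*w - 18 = (w - 1)*(w^4 + 9*w^3 + 29*w^2 + 39*w + 18) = (w - 1)*(w + 3)*(w^3 + 6*w^2 + 11*w + 6) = (w - 1)*(w + 3)^2*(w^2 + 3*w + 2) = (w - 1)*(w + 1)*(w + 3)^2*(w + 2)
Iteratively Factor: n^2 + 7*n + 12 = (n + 4)*(n + 3)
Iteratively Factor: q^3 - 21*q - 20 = (q + 1)*(q^2 - q - 20) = (q + 1)*(q + 4)*(q - 5)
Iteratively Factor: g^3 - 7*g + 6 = (g + 3)*(g^2 - 3*g + 2) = (g - 1)*(g + 3)*(g - 2)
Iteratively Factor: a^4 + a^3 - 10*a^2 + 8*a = (a + 4)*(a^3 - 3*a^2 + 2*a) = (a - 1)*(a + 4)*(a^2 - 2*a) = (a - 2)*(a - 1)*(a + 4)*(a)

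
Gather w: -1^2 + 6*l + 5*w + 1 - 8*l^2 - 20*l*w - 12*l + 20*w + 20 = -8*l^2 - 6*l + w*(25 - 20*l) + 20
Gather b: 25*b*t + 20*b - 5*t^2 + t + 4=b*(25*t + 20) - 5*t^2 + t + 4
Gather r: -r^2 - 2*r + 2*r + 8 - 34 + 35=9 - r^2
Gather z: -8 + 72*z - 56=72*z - 64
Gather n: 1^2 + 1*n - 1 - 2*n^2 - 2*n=-2*n^2 - n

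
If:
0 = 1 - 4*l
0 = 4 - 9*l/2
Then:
No Solution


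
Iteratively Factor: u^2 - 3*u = (u)*(u - 3)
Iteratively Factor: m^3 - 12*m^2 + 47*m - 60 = (m - 4)*(m^2 - 8*m + 15) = (m - 4)*(m - 3)*(m - 5)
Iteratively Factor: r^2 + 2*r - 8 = (r - 2)*(r + 4)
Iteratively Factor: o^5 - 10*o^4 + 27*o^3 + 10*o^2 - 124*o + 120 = (o - 3)*(o^4 - 7*o^3 + 6*o^2 + 28*o - 40) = (o - 3)*(o - 2)*(o^3 - 5*o^2 - 4*o + 20) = (o - 3)*(o - 2)^2*(o^2 - 3*o - 10) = (o - 5)*(o - 3)*(o - 2)^2*(o + 2)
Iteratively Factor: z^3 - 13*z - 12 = (z - 4)*(z^2 + 4*z + 3) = (z - 4)*(z + 1)*(z + 3)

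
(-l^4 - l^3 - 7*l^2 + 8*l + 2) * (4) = -4*l^4 - 4*l^3 - 28*l^2 + 32*l + 8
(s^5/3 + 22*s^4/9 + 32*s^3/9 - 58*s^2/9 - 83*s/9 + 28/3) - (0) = s^5/3 + 22*s^4/9 + 32*s^3/9 - 58*s^2/9 - 83*s/9 + 28/3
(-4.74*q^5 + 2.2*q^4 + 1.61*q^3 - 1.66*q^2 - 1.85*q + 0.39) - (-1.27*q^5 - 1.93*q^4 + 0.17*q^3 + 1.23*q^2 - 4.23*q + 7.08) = -3.47*q^5 + 4.13*q^4 + 1.44*q^3 - 2.89*q^2 + 2.38*q - 6.69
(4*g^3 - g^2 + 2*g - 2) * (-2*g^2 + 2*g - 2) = -8*g^5 + 10*g^4 - 14*g^3 + 10*g^2 - 8*g + 4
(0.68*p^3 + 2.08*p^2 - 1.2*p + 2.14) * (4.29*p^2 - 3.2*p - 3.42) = 2.9172*p^5 + 6.7472*p^4 - 14.1296*p^3 + 5.907*p^2 - 2.744*p - 7.3188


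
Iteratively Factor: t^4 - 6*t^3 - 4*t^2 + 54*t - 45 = (t - 5)*(t^3 - t^2 - 9*t + 9) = (t - 5)*(t - 1)*(t^2 - 9) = (t - 5)*(t - 3)*(t - 1)*(t + 3)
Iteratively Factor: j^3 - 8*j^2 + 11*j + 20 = (j - 5)*(j^2 - 3*j - 4) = (j - 5)*(j - 4)*(j + 1)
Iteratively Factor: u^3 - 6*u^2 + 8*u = (u - 4)*(u^2 - 2*u) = u*(u - 4)*(u - 2)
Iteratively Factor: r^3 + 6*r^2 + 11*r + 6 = (r + 2)*(r^2 + 4*r + 3) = (r + 2)*(r + 3)*(r + 1)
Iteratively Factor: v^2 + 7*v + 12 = (v + 4)*(v + 3)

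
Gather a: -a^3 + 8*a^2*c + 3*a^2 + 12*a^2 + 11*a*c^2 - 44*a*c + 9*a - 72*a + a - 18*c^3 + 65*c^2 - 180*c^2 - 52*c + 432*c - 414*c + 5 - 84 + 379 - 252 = -a^3 + a^2*(8*c + 15) + a*(11*c^2 - 44*c - 62) - 18*c^3 - 115*c^2 - 34*c + 48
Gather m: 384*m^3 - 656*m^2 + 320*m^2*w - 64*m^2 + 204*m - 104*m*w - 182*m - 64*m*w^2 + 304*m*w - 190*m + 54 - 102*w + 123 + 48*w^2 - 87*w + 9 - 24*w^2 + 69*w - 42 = 384*m^3 + m^2*(320*w - 720) + m*(-64*w^2 + 200*w - 168) + 24*w^2 - 120*w + 144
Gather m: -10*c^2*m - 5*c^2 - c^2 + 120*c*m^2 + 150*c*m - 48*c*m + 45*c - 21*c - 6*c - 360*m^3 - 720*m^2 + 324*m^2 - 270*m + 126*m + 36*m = -6*c^2 + 18*c - 360*m^3 + m^2*(120*c - 396) + m*(-10*c^2 + 102*c - 108)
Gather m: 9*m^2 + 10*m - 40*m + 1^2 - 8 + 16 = 9*m^2 - 30*m + 9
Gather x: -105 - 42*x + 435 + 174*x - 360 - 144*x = -12*x - 30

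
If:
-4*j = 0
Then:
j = 0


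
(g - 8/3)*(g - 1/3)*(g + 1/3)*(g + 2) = g^4 - 2*g^3/3 - 49*g^2/9 + 2*g/27 + 16/27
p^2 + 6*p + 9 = (p + 3)^2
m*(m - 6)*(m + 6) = m^3 - 36*m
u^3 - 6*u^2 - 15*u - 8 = (u - 8)*(u + 1)^2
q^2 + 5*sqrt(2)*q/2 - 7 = (q - sqrt(2))*(q + 7*sqrt(2)/2)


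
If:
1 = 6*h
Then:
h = 1/6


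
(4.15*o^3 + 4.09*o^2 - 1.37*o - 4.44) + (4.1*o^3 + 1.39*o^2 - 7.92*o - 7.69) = 8.25*o^3 + 5.48*o^2 - 9.29*o - 12.13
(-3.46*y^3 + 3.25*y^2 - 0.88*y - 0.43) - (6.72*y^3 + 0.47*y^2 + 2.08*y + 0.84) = -10.18*y^3 + 2.78*y^2 - 2.96*y - 1.27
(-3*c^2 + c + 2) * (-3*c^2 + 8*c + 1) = 9*c^4 - 27*c^3 - c^2 + 17*c + 2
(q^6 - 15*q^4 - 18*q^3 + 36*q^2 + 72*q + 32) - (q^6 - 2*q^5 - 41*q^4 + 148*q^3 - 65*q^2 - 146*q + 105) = 2*q^5 + 26*q^4 - 166*q^3 + 101*q^2 + 218*q - 73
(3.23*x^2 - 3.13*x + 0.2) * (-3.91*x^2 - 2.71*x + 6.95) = -12.6293*x^4 + 3.485*x^3 + 30.1488*x^2 - 22.2955*x + 1.39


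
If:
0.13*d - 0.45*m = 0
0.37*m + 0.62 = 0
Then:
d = -5.80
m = -1.68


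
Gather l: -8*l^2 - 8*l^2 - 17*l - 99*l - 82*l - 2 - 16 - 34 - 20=-16*l^2 - 198*l - 72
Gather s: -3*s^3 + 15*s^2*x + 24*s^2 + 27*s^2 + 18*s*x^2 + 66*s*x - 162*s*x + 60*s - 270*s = -3*s^3 + s^2*(15*x + 51) + s*(18*x^2 - 96*x - 210)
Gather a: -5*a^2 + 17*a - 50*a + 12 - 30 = -5*a^2 - 33*a - 18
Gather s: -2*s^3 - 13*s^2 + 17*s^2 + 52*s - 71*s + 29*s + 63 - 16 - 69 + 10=-2*s^3 + 4*s^2 + 10*s - 12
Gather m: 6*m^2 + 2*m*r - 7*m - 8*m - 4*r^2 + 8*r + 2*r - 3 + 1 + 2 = 6*m^2 + m*(2*r - 15) - 4*r^2 + 10*r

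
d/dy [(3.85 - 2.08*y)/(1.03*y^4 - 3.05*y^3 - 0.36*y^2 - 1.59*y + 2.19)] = (6.4272*y^4 - 28.55*y^3 + 34.4787*y^2 + 2.772*y + 1.5663)/(1.0609*y^8 - 6.283*y^7 + 8.5609*y^6 - 1.0794*y^5 + 14.34*y^4 - 12.2142*y^3 + 0.9513*y^2 - 6.9642*y + 4.7961)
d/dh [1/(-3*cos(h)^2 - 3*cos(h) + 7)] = -3*(2*cos(h) + 1)*sin(h)/(3*cos(h)^2 + 3*cos(h) - 7)^2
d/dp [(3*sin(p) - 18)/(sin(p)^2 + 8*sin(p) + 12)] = 3*(12*sin(p) + cos(p)^2 + 59)*cos(p)/(sin(p)^2 + 8*sin(p) + 12)^2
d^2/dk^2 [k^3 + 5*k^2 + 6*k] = 6*k + 10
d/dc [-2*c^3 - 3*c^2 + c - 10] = -6*c^2 - 6*c + 1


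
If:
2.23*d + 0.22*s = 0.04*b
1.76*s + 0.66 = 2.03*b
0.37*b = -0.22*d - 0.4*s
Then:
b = 0.18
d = 0.02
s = -0.17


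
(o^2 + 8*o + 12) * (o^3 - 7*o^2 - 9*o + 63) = o^5 + o^4 - 53*o^3 - 93*o^2 + 396*o + 756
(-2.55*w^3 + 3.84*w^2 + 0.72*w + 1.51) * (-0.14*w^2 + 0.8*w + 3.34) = 0.357*w^5 - 2.5776*w^4 - 5.5458*w^3 + 13.1902*w^2 + 3.6128*w + 5.0434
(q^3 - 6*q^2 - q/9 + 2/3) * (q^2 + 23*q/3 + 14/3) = q^5 + 5*q^4/3 - 373*q^3/9 - 761*q^2/27 + 124*q/27 + 28/9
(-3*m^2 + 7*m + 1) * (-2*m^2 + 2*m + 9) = 6*m^4 - 20*m^3 - 15*m^2 + 65*m + 9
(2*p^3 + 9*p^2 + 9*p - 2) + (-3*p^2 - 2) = 2*p^3 + 6*p^2 + 9*p - 4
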